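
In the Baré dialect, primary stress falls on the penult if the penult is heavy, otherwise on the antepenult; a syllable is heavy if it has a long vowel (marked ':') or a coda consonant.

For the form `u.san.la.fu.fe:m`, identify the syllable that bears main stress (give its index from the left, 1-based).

3

Weights: 3 la L, 4 fu L, 5 fe:m H.
The penult (syllable 4, fu) is light, so stress falls on the antepenult (syllable 3, la).
Primary stress: syllable 3 → u.san.ˈla.fu.fe:m.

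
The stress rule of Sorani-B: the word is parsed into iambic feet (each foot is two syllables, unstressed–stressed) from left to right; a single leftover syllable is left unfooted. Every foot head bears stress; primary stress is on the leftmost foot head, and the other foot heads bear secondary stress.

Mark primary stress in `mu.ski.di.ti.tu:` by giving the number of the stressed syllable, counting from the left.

Parse left to right into iambic (σˈσ) feet: (mu.ˈski) (di.ˈti) tu:. Syllable 5 is left unfooted.
Foot heads (stressed positions): 2, 4.
End Rule Leftmost: primary stress on the leftmost head = syllable 2.
Primary stress: syllable 2 → mu.ˈski.di.ti.tu:.

2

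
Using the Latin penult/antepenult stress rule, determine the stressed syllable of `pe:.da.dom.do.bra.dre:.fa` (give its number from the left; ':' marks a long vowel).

6

Classical Latin: stress the penult if heavy (long vowel or closed), else the antepenult.
Weights: 5 bra L, 6 dre: H, 7 fa L.
The penult (syllable 6, dre:) is heavy, so it takes stress.
Stress on syllable 6: pe:.da.dom.do.bra.ˈdre:.fa.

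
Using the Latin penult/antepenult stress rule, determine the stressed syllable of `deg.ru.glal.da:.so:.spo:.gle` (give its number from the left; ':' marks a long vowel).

Classical Latin: stress the penult if heavy (long vowel or closed), else the antepenult.
Weights: 5 so: H, 6 spo: H, 7 gle L.
The penult (syllable 6, spo:) is heavy, so it takes stress.
Stress on syllable 6: deg.ru.glal.da:.so:.ˈspo:.gle.

6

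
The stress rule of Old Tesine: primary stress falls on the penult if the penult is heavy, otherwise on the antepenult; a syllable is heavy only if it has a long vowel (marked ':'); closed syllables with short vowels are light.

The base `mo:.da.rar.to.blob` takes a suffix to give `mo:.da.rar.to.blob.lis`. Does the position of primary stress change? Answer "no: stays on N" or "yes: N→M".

yes: 3→4

Base `mo:.da.rar.to.blob` (5 syllables):
  Weights: 3 rar L, 4 to L, 5 blob L.
  The penult (syllable 4, to) is light, so stress falls on the antepenult (syllable 3, rar).
  → primary stress on syllable 3.
Suffixed `mo:.da.rar.to.blob.lis` (6 syllables):
  Weights: 4 to L, 5 blob L, 6 lis L.
  The penult (syllable 5, blob) is light, so stress falls on the antepenult (syllable 4, to).
  → primary stress on syllable 4.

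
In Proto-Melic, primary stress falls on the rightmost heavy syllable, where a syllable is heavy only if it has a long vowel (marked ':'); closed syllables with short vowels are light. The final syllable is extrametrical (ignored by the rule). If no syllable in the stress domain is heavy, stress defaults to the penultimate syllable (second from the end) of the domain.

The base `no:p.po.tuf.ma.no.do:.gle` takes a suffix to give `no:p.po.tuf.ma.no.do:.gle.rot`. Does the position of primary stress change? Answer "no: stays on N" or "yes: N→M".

Base `no:p.po.tuf.ma.no.do:.gle` (7 syllables):
  The final syllable (7, gle) is extrametrical; the stress domain is syllables 1–6.
  Weights: 1 no:p H, 2 po L, 3 tuf L, 4 ma L, 5 no L, 6 do: H.
  Heavy syllables in the domain: 1, 6. The rightmost is syllable 6 (do:).
  → primary stress on syllable 6.
Suffixed `no:p.po.tuf.ma.no.do:.gle.rot` (8 syllables):
  The final syllable (8, rot) is extrametrical; the stress domain is syllables 1–7.
  Weights: 1 no:p H, 2 po L, 3 tuf L, 4 ma L, 5 no L, 6 do: H, 7 gle L.
  Heavy syllables in the domain: 1, 6. The rightmost is syllable 6 (do:).
  → primary stress on syllable 6.

no: stays on 6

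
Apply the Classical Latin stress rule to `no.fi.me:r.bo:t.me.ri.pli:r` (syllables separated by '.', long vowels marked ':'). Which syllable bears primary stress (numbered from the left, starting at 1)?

5

Classical Latin: stress the penult if heavy (long vowel or closed), else the antepenult.
Weights: 5 me L, 6 ri L, 7 pli:r H.
The penult (syllable 6, ri) is light, so stress falls on the antepenult (syllable 5, me).
Stress on syllable 5: no.fi.me:r.bo:t.ˈme.ri.pli:r.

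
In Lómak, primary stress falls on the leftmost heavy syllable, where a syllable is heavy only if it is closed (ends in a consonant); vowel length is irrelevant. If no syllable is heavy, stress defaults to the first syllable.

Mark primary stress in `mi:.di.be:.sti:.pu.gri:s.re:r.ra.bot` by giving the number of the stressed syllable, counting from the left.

6

Weights: 1 mi: L, 2 di L, 3 be: L, 4 sti: L, 5 pu L, 6 gri:s H, 7 re:r H, 8 ra L, 9 bot H.
Heavy syllables in the domain: 6, 7, 9. The leftmost is syllable 6 (gri:s).
Primary stress: syllable 6 → mi:.di.be:.sti:.pu.ˈgri:s.re:r.ra.bot.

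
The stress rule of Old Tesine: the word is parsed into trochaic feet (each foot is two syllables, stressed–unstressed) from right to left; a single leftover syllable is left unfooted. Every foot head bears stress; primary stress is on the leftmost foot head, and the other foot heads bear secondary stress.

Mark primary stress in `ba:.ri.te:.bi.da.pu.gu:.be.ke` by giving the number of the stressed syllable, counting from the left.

2

Parse right to left into trochaic (ˈσσ) feet: ba: (ˈri.te:) (ˈbi.da) (ˈpu.gu:) (ˈbe.ke). Syllable 1 is left unfooted.
Foot heads (stressed positions): 2, 4, 6, 8.
End Rule Leftmost: primary stress on the leftmost head = syllable 2.
Primary stress: syllable 2 → ba:.ˈri.te:.bi.da.pu.gu:.be.ke.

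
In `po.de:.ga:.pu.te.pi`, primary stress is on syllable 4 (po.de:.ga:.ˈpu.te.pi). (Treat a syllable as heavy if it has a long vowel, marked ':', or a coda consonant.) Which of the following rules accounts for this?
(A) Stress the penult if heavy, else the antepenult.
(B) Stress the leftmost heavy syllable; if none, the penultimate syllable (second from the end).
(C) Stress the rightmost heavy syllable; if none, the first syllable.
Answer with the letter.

Rule A → syllable 4 ✓.
Rule B → syllable 2 (observed: 4).
Rule C → syllable 3 (observed: 4).

A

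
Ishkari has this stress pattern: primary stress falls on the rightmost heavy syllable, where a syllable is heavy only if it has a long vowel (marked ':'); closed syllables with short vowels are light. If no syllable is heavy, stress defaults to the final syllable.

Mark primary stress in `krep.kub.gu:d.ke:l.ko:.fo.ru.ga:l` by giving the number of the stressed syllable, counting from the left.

Weights: 1 krep L, 2 kub L, 3 gu:d H, 4 ke:l H, 5 ko: H, 6 fo L, 7 ru L, 8 ga:l H.
Heavy syllables in the domain: 3, 4, 5, 8. The rightmost is syllable 8 (ga:l).
Primary stress: syllable 8 → krep.kub.gu:d.ke:l.ko:.fo.ru.ˈga:l.

8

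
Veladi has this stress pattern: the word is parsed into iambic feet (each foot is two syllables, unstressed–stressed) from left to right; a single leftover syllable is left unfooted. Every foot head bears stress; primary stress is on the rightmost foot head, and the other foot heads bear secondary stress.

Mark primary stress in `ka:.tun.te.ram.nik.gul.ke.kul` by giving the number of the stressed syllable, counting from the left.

Parse left to right into iambic (σˈσ) feet: (ka:.ˈtun) (te.ˈram) (nik.ˈgul) (ke.ˈkul).
Foot heads (stressed positions): 2, 4, 6, 8.
End Rule Rightmost: primary stress on the rightmost head = syllable 8.
Primary stress: syllable 8 → ka:.tun.te.ram.nik.gul.ke.ˈkul.

8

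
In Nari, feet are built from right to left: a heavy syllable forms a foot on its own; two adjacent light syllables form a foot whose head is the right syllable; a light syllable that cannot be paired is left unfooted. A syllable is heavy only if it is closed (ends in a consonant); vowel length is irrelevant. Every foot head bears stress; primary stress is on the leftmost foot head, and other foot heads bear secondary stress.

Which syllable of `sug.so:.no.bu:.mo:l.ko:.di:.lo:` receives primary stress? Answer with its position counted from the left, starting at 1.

1

Weights: 1 sug H, 2 so: L, 3 no L, 4 bu: L, 5 mo:l H, 6 ko: L, 7 di: L, 8 lo: L.
Parse right to left (heavy = foot alone; LL = one foot; stranded L unfooted): (ˈsug) so: (no.ˈbu:) (ˈmo:l) ko: (di:.ˈlo:).
Foot heads: 1, 4, 5, 8.
Primary stress on the leftmost head = syllable 1.
Primary stress: syllable 1 → ˈsug.so:.no.bu:.mo:l.ko:.di:.lo:.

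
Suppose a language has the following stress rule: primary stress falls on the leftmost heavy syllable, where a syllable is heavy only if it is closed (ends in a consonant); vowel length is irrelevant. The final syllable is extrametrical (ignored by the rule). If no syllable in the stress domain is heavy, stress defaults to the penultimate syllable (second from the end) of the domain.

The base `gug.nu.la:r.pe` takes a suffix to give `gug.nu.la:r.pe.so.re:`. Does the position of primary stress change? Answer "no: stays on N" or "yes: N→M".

Base `gug.nu.la:r.pe` (4 syllables):
  The final syllable (4, pe) is extrametrical; the stress domain is syllables 1–3.
  Weights: 1 gug H, 2 nu L, 3 la:r H.
  Heavy syllables in the domain: 1, 3. The leftmost is syllable 1 (gug).
  → primary stress on syllable 1.
Suffixed `gug.nu.la:r.pe.so.re:` (6 syllables):
  The final syllable (6, re:) is extrametrical; the stress domain is syllables 1–5.
  Weights: 1 gug H, 2 nu L, 3 la:r H, 4 pe L, 5 so L.
  Heavy syllables in the domain: 1, 3. The leftmost is syllable 1 (gug).
  → primary stress on syllable 1.

no: stays on 1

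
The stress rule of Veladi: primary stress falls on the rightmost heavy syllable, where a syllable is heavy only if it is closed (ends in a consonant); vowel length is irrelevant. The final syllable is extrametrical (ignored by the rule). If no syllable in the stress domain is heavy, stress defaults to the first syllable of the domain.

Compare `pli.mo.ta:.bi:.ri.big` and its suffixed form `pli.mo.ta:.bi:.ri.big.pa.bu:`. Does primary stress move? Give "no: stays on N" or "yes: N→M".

yes: 1→6

Base `pli.mo.ta:.bi:.ri.big` (6 syllables):
  The final syllable (6, big) is extrametrical; the stress domain is syllables 1–5.
  Weights: 1 pli L, 2 mo L, 3 ta: L, 4 bi: L, 5 ri L.
  No heavy syllable in the domain; default to the first syllable of the domain = syllable 1.
  → primary stress on syllable 1.
Suffixed `pli.mo.ta:.bi:.ri.big.pa.bu:` (8 syllables):
  The final syllable (8, bu:) is extrametrical; the stress domain is syllables 1–7.
  Weights: 1 pli L, 2 mo L, 3 ta: L, 4 bi: L, 5 ri L, 6 big H, 7 pa L.
  Heavy syllables in the domain: 6. The rightmost is syllable 6 (big).
  → primary stress on syllable 6.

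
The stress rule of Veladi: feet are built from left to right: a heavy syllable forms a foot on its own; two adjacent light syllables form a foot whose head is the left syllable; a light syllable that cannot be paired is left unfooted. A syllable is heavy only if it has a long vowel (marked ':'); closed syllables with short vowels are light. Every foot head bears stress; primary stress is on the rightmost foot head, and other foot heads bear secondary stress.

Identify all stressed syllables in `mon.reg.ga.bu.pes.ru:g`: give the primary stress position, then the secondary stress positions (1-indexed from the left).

primary 6, secondary 1, 3

Weights: 1 mon L, 2 reg L, 3 ga L, 4 bu L, 5 pes L, 6 ru:g H.
Parse left to right (heavy = foot alone; LL = one foot; stranded L unfooted): (ˈmon.reg) (ˈga.bu) pes (ˈru:g).
Foot heads: 1, 3, 6.
Primary stress on the rightmost head = syllable 6.
Secondary stress on 1, 3: ˌmon.reg.ˌga.bu.pes.ˈru:g.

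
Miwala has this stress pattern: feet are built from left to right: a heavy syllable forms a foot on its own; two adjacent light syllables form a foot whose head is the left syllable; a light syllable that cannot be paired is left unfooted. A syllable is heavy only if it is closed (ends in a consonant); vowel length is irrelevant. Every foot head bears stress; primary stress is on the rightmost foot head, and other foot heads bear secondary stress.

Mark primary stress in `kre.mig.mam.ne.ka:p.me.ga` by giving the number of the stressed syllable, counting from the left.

6

Weights: 1 kre L, 2 mig H, 3 mam H, 4 ne L, 5 ka:p H, 6 me L, 7 ga L.
Parse left to right (heavy = foot alone; LL = one foot; stranded L unfooted): kre (ˈmig) (ˈmam) ne (ˈka:p) (ˈme.ga).
Foot heads: 2, 3, 5, 6.
Primary stress on the rightmost head = syllable 6.
Primary stress: syllable 6 → kre.mig.mam.ne.ka:p.ˈme.ga.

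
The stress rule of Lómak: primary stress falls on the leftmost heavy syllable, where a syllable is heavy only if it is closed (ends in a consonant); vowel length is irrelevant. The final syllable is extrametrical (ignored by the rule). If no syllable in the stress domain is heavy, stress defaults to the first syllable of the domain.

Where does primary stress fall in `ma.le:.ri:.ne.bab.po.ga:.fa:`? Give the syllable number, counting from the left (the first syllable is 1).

5

The final syllable (8, fa:) is extrametrical; the stress domain is syllables 1–7.
Weights: 1 ma L, 2 le: L, 3 ri: L, 4 ne L, 5 bab H, 6 po L, 7 ga: L.
Heavy syllables in the domain: 5. The leftmost is syllable 5 (bab).
Primary stress: syllable 5 → ma.le:.ri:.ne.ˈbab.po.ga:.fa:.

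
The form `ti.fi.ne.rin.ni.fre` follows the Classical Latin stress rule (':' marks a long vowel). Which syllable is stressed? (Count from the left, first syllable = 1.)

Classical Latin: stress the penult if heavy (long vowel or closed), else the antepenult.
Weights: 4 rin H, 5 ni L, 6 fre L.
The penult (syllable 5, ni) is light, so stress falls on the antepenult (syllable 4, rin).
Stress on syllable 4: ti.fi.ne.ˈrin.ni.fre.

4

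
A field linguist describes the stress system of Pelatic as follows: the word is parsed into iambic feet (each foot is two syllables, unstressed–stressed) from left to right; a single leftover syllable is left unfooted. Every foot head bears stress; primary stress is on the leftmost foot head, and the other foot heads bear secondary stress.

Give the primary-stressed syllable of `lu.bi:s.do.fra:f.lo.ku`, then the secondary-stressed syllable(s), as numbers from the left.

Parse left to right into iambic (σˈσ) feet: (lu.ˈbi:s) (do.ˈfra:f) (lo.ˈku).
Foot heads (stressed positions): 2, 4, 6.
End Rule Leftmost: primary stress on the leftmost head = syllable 2.
Secondary stress on 4, 6: lu.ˈbi:s.do.ˌfra:f.lo.ˌku.

primary 2, secondary 4, 6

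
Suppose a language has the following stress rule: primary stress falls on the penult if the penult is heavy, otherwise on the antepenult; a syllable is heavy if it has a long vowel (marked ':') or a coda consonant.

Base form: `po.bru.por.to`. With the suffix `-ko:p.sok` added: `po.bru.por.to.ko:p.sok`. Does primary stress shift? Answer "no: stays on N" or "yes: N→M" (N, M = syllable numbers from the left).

Base `po.bru.por.to` (4 syllables):
  Weights: 2 bru L, 3 por H, 4 to L.
  The penult (syllable 3, por) is heavy, so it takes stress.
  → primary stress on syllable 3.
Suffixed `po.bru.por.to.ko:p.sok` (6 syllables):
  Weights: 4 to L, 5 ko:p H, 6 sok H.
  The penult (syllable 5, ko:p) is heavy, so it takes stress.
  → primary stress on syllable 5.

yes: 3→5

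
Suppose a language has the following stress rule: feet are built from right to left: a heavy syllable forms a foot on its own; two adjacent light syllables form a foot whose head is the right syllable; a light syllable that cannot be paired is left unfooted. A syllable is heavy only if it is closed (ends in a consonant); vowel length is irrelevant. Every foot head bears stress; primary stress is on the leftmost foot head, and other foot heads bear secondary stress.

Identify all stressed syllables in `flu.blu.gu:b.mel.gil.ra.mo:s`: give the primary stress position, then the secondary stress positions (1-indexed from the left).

primary 2, secondary 3, 4, 5, 7

Weights: 1 flu L, 2 blu L, 3 gu:b H, 4 mel H, 5 gil H, 6 ra L, 7 mo:s H.
Parse right to left (heavy = foot alone; LL = one foot; stranded L unfooted): (flu.ˈblu) (ˈgu:b) (ˈmel) (ˈgil) ra (ˈmo:s).
Foot heads: 2, 3, 4, 5, 7.
Primary stress on the leftmost head = syllable 2.
Secondary stress on 3, 4, 5, 7: flu.ˈblu.ˌgu:b.ˌmel.ˌgil.ra.ˌmo:s.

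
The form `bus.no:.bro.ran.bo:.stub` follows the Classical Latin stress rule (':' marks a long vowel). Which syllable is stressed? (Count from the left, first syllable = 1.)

Classical Latin: stress the penult if heavy (long vowel or closed), else the antepenult.
Weights: 4 ran H, 5 bo: H, 6 stub H.
The penult (syllable 5, bo:) is heavy, so it takes stress.
Stress on syllable 5: bus.no:.bro.ran.ˈbo:.stub.

5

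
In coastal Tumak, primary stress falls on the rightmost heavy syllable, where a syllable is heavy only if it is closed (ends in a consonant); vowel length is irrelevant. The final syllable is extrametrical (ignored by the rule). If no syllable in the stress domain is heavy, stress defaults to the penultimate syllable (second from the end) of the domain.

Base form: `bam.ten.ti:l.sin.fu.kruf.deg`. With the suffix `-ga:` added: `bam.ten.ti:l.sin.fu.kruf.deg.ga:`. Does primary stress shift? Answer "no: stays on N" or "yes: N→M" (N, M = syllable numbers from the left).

yes: 6→7

Base `bam.ten.ti:l.sin.fu.kruf.deg` (7 syllables):
  The final syllable (7, deg) is extrametrical; the stress domain is syllables 1–6.
  Weights: 1 bam H, 2 ten H, 3 ti:l H, 4 sin H, 5 fu L, 6 kruf H.
  Heavy syllables in the domain: 1, 2, 3, 4, 6. The rightmost is syllable 6 (kruf).
  → primary stress on syllable 6.
Suffixed `bam.ten.ti:l.sin.fu.kruf.deg.ga:` (8 syllables):
  The final syllable (8, ga:) is extrametrical; the stress domain is syllables 1–7.
  Weights: 1 bam H, 2 ten H, 3 ti:l H, 4 sin H, 5 fu L, 6 kruf H, 7 deg H.
  Heavy syllables in the domain: 1, 2, 3, 4, 6, 7. The rightmost is syllable 7 (deg).
  → primary stress on syllable 7.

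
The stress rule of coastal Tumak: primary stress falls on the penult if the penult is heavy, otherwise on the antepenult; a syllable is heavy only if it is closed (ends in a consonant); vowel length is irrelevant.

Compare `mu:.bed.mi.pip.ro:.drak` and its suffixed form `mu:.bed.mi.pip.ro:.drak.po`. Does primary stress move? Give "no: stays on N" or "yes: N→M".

Base `mu:.bed.mi.pip.ro:.drak` (6 syllables):
  Weights: 4 pip H, 5 ro: L, 6 drak H.
  The penult (syllable 5, ro:) is light, so stress falls on the antepenult (syllable 4, pip).
  → primary stress on syllable 4.
Suffixed `mu:.bed.mi.pip.ro:.drak.po` (7 syllables):
  Weights: 5 ro: L, 6 drak H, 7 po L.
  The penult (syllable 6, drak) is heavy, so it takes stress.
  → primary stress on syllable 6.

yes: 4→6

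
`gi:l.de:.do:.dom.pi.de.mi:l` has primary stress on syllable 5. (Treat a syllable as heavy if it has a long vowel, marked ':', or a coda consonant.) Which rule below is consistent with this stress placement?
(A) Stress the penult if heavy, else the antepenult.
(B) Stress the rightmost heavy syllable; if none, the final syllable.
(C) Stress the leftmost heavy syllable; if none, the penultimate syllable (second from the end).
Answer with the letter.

A

Rule A → syllable 5 ✓.
Rule B → syllable 7 (observed: 5).
Rule C → syllable 1 (observed: 5).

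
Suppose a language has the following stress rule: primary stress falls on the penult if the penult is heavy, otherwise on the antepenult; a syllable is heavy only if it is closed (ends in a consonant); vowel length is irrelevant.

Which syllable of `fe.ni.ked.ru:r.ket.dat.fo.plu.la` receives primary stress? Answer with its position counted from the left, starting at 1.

Weights: 7 fo L, 8 plu L, 9 la L.
The penult (syllable 8, plu) is light, so stress falls on the antepenult (syllable 7, fo).
Primary stress: syllable 7 → fe.ni.ked.ru:r.ket.dat.ˈfo.plu.la.

7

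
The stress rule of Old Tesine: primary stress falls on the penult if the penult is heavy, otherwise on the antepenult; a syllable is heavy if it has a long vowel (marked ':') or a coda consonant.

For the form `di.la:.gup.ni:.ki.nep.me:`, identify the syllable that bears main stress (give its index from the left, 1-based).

Weights: 5 ki L, 6 nep H, 7 me: H.
The penult (syllable 6, nep) is heavy, so it takes stress.
Primary stress: syllable 6 → di.la:.gup.ni:.ki.ˈnep.me:.

6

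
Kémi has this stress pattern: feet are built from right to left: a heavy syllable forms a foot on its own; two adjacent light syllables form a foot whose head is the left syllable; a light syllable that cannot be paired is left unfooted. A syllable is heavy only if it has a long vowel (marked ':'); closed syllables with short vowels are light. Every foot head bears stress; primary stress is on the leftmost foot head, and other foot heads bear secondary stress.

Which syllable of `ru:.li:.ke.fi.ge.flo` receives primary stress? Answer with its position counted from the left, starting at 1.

Weights: 1 ru: H, 2 li: H, 3 ke L, 4 fi L, 5 ge L, 6 flo L.
Parse right to left (heavy = foot alone; LL = one foot; stranded L unfooted): (ˈru:) (ˈli:) (ˈke.fi) (ˈge.flo).
Foot heads: 1, 2, 3, 5.
Primary stress on the leftmost head = syllable 1.
Primary stress: syllable 1 → ˈru:.li:.ke.fi.ge.flo.

1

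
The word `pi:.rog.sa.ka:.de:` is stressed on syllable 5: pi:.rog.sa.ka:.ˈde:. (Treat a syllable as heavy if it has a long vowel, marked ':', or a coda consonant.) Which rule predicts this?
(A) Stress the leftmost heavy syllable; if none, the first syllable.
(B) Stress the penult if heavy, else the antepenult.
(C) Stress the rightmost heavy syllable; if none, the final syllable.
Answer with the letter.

Rule A → syllable 1 (observed: 5).
Rule B → syllable 4 (observed: 5).
Rule C → syllable 5 ✓.

C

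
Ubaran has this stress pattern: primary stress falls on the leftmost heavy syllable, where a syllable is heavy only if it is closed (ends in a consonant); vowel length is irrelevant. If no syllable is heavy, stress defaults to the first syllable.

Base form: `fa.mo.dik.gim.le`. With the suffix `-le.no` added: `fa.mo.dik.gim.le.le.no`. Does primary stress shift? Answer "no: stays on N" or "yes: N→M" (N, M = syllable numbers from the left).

no: stays on 3

Base `fa.mo.dik.gim.le` (5 syllables):
  Weights: 1 fa L, 2 mo L, 3 dik H, 4 gim H, 5 le L.
  Heavy syllables in the domain: 3, 4. The leftmost is syllable 3 (dik).
  → primary stress on syllable 3.
Suffixed `fa.mo.dik.gim.le.le.no` (7 syllables):
  Weights: 1 fa L, 2 mo L, 3 dik H, 4 gim H, 5 le L, 6 le L, 7 no L.
  Heavy syllables in the domain: 3, 4. The leftmost is syllable 3 (dik).
  → primary stress on syllable 3.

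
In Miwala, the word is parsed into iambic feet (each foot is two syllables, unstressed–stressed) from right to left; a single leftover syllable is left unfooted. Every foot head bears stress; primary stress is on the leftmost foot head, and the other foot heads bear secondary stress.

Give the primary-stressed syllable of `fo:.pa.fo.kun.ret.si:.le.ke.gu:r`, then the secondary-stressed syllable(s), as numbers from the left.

primary 3, secondary 5, 7, 9

Parse right to left into iambic (σˈσ) feet: fo: (pa.ˈfo) (kun.ˈret) (si:.ˈle) (ke.ˈgu:r). Syllable 1 is left unfooted.
Foot heads (stressed positions): 3, 5, 7, 9.
End Rule Leftmost: primary stress on the leftmost head = syllable 3.
Secondary stress on 5, 7, 9: fo:.pa.ˈfo.kun.ˌret.si:.ˌle.ke.ˌgu:r.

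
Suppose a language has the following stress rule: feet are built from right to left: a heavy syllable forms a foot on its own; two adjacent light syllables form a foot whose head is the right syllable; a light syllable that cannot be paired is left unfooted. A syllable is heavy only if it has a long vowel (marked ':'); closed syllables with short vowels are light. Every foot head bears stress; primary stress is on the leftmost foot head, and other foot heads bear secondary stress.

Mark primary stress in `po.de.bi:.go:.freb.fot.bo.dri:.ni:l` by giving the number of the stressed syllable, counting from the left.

Weights: 1 po L, 2 de L, 3 bi: H, 4 go: H, 5 freb L, 6 fot L, 7 bo L, 8 dri: H, 9 ni:l H.
Parse right to left (heavy = foot alone; LL = one foot; stranded L unfooted): (po.ˈde) (ˈbi:) (ˈgo:) freb (fot.ˈbo) (ˈdri:) (ˈni:l).
Foot heads: 2, 3, 4, 7, 8, 9.
Primary stress on the leftmost head = syllable 2.
Primary stress: syllable 2 → po.ˈde.bi:.go:.freb.fot.bo.dri:.ni:l.

2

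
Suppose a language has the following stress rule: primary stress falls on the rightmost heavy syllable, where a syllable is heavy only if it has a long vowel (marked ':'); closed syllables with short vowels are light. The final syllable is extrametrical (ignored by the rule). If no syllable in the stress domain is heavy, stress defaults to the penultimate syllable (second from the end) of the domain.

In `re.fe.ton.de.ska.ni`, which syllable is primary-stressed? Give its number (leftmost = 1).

4

The final syllable (6, ni) is extrametrical; the stress domain is syllables 1–5.
Weights: 1 re L, 2 fe L, 3 ton L, 4 de L, 5 ska L.
No heavy syllable in the domain; default to the penultimate syllable (second from the end) of the domain = syllable 4.
Primary stress: syllable 4 → re.fe.ton.ˈde.ska.ni.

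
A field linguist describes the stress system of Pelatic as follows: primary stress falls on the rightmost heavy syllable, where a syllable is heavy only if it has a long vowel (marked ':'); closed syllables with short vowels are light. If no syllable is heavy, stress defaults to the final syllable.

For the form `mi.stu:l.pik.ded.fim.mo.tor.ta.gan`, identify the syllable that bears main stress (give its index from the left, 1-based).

2

Weights: 1 mi L, 2 stu:l H, 3 pik L, 4 ded L, 5 fim L, 6 mo L, 7 tor L, 8 ta L, 9 gan L.
Heavy syllables in the domain: 2. The rightmost is syllable 2 (stu:l).
Primary stress: syllable 2 → mi.ˈstu:l.pik.ded.fim.mo.tor.ta.gan.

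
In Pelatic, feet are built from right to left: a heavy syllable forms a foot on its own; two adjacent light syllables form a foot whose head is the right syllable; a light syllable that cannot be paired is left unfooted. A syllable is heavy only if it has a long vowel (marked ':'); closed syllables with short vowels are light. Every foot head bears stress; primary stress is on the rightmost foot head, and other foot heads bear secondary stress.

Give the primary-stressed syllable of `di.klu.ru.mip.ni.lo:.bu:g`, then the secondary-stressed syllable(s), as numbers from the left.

Weights: 1 di L, 2 klu L, 3 ru L, 4 mip L, 5 ni L, 6 lo: H, 7 bu:g H.
Parse right to left (heavy = foot alone; LL = one foot; stranded L unfooted): di (klu.ˈru) (mip.ˈni) (ˈlo:) (ˈbu:g).
Foot heads: 3, 5, 6, 7.
Primary stress on the rightmost head = syllable 7.
Secondary stress on 3, 5, 6: di.klu.ˌru.mip.ˌni.ˌlo:.ˈbu:g.

primary 7, secondary 3, 5, 6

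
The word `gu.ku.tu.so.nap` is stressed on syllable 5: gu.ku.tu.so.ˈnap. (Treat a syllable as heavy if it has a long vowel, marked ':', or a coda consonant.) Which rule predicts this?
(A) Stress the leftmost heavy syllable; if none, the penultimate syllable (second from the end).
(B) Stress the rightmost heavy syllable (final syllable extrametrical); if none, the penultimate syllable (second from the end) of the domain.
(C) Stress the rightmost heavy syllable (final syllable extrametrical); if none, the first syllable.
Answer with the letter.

A

Rule A → syllable 5 ✓.
Rule B → syllable 3 (observed: 5).
Rule C → syllable 1 (observed: 5).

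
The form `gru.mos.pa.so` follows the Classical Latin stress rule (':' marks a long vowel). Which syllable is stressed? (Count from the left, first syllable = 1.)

2

Classical Latin: stress the penult if heavy (long vowel or closed), else the antepenult.
Weights: 2 mos H, 3 pa L, 4 so L.
The penult (syllable 3, pa) is light, so stress falls on the antepenult (syllable 2, mos).
Stress on syllable 2: gru.ˈmos.pa.so.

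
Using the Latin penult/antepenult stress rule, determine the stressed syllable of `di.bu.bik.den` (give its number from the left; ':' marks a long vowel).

3

Classical Latin: stress the penult if heavy (long vowel or closed), else the antepenult.
Weights: 2 bu L, 3 bik H, 4 den H.
The penult (syllable 3, bik) is heavy, so it takes stress.
Stress on syllable 3: di.bu.ˈbik.den.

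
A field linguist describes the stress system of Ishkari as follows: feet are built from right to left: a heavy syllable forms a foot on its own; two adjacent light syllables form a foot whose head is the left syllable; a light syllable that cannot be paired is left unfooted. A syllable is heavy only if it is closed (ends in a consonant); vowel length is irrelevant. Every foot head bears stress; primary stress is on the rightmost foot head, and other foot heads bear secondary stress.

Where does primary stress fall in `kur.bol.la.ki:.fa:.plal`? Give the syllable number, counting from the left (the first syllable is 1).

6

Weights: 1 kur H, 2 bol H, 3 la L, 4 ki: L, 5 fa: L, 6 plal H.
Parse right to left (heavy = foot alone; LL = one foot; stranded L unfooted): (ˈkur) (ˈbol) la (ˈki:.fa:) (ˈplal).
Foot heads: 1, 2, 4, 6.
Primary stress on the rightmost head = syllable 6.
Primary stress: syllable 6 → kur.bol.la.ki:.fa:.ˈplal.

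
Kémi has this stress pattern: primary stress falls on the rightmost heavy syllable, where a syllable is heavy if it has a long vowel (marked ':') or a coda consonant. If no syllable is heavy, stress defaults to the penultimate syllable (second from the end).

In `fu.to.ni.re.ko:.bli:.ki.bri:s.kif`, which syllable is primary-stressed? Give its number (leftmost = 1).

Weights: 1 fu L, 2 to L, 3 ni L, 4 re L, 5 ko: H, 6 bli: H, 7 ki L, 8 bri:s H, 9 kif H.
Heavy syllables in the domain: 5, 6, 8, 9. The rightmost is syllable 9 (kif).
Primary stress: syllable 9 → fu.to.ni.re.ko:.bli:.ki.bri:s.ˈkif.

9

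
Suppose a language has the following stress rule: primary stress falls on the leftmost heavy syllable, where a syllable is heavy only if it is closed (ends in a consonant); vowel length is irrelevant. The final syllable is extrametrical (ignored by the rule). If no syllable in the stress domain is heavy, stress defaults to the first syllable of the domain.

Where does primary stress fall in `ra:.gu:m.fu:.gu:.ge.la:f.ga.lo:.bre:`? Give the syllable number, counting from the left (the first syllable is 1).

2

The final syllable (9, bre:) is extrametrical; the stress domain is syllables 1–8.
Weights: 1 ra: L, 2 gu:m H, 3 fu: L, 4 gu: L, 5 ge L, 6 la:f H, 7 ga L, 8 lo: L.
Heavy syllables in the domain: 2, 6. The leftmost is syllable 2 (gu:m).
Primary stress: syllable 2 → ra:.ˈgu:m.fu:.gu:.ge.la:f.ga.lo:.bre:.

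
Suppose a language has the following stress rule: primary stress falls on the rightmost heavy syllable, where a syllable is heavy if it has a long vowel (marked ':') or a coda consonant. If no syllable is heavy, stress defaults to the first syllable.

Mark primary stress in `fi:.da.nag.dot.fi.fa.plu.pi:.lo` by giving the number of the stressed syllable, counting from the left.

8

Weights: 1 fi: H, 2 da L, 3 nag H, 4 dot H, 5 fi L, 6 fa L, 7 plu L, 8 pi: H, 9 lo L.
Heavy syllables in the domain: 1, 3, 4, 8. The rightmost is syllable 8 (pi:).
Primary stress: syllable 8 → fi:.da.nag.dot.fi.fa.plu.ˈpi:.lo.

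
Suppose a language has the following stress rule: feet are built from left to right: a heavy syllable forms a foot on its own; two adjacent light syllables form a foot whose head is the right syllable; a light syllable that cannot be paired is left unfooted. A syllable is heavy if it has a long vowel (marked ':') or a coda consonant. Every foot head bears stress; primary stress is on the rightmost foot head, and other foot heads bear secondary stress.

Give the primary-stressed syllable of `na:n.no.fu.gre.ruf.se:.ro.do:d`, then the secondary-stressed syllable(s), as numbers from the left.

primary 8, secondary 1, 3, 5, 6

Weights: 1 na:n H, 2 no L, 3 fu L, 4 gre L, 5 ruf H, 6 se: H, 7 ro L, 8 do:d H.
Parse left to right (heavy = foot alone; LL = one foot; stranded L unfooted): (ˈna:n) (no.ˈfu) gre (ˈruf) (ˈse:) ro (ˈdo:d).
Foot heads: 1, 3, 5, 6, 8.
Primary stress on the rightmost head = syllable 8.
Secondary stress on 1, 3, 5, 6: ˌna:n.no.ˌfu.gre.ˌruf.ˌse:.ro.ˈdo:d.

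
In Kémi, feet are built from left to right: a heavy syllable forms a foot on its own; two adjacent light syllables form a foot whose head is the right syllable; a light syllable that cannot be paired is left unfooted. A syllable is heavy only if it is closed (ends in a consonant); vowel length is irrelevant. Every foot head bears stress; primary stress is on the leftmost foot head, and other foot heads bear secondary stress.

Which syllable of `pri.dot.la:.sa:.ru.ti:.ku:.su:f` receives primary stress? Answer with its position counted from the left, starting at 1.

2

Weights: 1 pri L, 2 dot H, 3 la: L, 4 sa: L, 5 ru L, 6 ti: L, 7 ku: L, 8 su:f H.
Parse left to right (heavy = foot alone; LL = one foot; stranded L unfooted): pri (ˈdot) (la:.ˈsa:) (ru.ˈti:) ku: (ˈsu:f).
Foot heads: 2, 4, 6, 8.
Primary stress on the leftmost head = syllable 2.
Primary stress: syllable 2 → pri.ˈdot.la:.sa:.ru.ti:.ku:.su:f.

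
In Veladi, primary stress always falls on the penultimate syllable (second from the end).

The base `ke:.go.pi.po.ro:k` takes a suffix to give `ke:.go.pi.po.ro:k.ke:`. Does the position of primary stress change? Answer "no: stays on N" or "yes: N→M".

Base `ke:.go.pi.po.ro:k` (5 syllables):
  The word has 5 syllables; the penultimate syllable (second from the end) is syllable 4 (po).
  → primary stress on syllable 4.
Suffixed `ke:.go.pi.po.ro:k.ke:` (6 syllables):
  The word has 6 syllables; the penultimate syllable (second from the end) is syllable 5 (ro:k).
  → primary stress on syllable 5.

yes: 4→5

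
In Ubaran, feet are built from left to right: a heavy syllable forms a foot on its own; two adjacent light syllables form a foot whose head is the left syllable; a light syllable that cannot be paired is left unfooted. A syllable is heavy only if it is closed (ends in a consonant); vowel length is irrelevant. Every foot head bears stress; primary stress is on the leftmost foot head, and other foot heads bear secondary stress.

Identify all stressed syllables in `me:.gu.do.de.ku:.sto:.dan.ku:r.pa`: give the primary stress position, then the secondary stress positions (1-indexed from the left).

Weights: 1 me: L, 2 gu L, 3 do L, 4 de L, 5 ku: L, 6 sto: L, 7 dan H, 8 ku:r H, 9 pa L.
Parse left to right (heavy = foot alone; LL = one foot; stranded L unfooted): (ˈme:.gu) (ˈdo.de) (ˈku:.sto:) (ˈdan) (ˈku:r) pa.
Foot heads: 1, 3, 5, 7, 8.
Primary stress on the leftmost head = syllable 1.
Secondary stress on 3, 5, 7, 8: ˈme:.gu.ˌdo.de.ˌku:.sto:.ˌdan.ˌku:r.pa.

primary 1, secondary 3, 5, 7, 8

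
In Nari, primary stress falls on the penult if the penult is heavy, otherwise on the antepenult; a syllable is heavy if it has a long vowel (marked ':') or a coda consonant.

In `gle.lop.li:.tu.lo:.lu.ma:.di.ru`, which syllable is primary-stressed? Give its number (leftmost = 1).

Weights: 7 ma: H, 8 di L, 9 ru L.
The penult (syllable 8, di) is light, so stress falls on the antepenult (syllable 7, ma:).
Primary stress: syllable 7 → gle.lop.li:.tu.lo:.lu.ˈma:.di.ru.

7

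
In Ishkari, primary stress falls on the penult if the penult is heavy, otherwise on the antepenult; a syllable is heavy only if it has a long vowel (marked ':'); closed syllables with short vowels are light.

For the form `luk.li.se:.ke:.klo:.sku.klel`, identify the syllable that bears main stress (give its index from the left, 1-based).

5

Weights: 5 klo: H, 6 sku L, 7 klel L.
The penult (syllable 6, sku) is light, so stress falls on the antepenult (syllable 5, klo:).
Primary stress: syllable 5 → luk.li.se:.ke:.ˈklo:.sku.klel.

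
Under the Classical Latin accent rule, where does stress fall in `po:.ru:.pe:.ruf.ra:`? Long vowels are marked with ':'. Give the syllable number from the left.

4

Classical Latin: stress the penult if heavy (long vowel or closed), else the antepenult.
Weights: 3 pe: H, 4 ruf H, 5 ra: H.
The penult (syllable 4, ruf) is heavy, so it takes stress.
Stress on syllable 4: po:.ru:.pe:.ˈruf.ra:.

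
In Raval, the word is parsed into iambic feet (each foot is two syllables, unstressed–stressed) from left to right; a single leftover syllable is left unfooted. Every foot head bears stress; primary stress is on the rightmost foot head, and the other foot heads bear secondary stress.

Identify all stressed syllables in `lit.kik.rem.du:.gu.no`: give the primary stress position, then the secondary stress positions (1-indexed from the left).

Parse left to right into iambic (σˈσ) feet: (lit.ˈkik) (rem.ˈdu:) (gu.ˈno).
Foot heads (stressed positions): 2, 4, 6.
End Rule Rightmost: primary stress on the rightmost head = syllable 6.
Secondary stress on 2, 4: lit.ˌkik.rem.ˌdu:.gu.ˈno.

primary 6, secondary 2, 4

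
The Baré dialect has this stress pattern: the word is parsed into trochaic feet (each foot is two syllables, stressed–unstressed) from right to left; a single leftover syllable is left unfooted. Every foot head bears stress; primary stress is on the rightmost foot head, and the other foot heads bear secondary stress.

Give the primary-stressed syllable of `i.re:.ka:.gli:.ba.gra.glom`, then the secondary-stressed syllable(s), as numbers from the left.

Parse right to left into trochaic (ˈσσ) feet: i (ˈre:.ka:) (ˈgli:.ba) (ˈgra.glom). Syllable 1 is left unfooted.
Foot heads (stressed positions): 2, 4, 6.
End Rule Rightmost: primary stress on the rightmost head = syllable 6.
Secondary stress on 2, 4: i.ˌre:.ka:.ˌgli:.ba.ˈgra.glom.

primary 6, secondary 2, 4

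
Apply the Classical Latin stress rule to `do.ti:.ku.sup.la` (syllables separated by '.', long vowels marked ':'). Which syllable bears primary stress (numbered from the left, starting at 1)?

Classical Latin: stress the penult if heavy (long vowel or closed), else the antepenult.
Weights: 3 ku L, 4 sup H, 5 la L.
The penult (syllable 4, sup) is heavy, so it takes stress.
Stress on syllable 4: do.ti:.ku.ˈsup.la.

4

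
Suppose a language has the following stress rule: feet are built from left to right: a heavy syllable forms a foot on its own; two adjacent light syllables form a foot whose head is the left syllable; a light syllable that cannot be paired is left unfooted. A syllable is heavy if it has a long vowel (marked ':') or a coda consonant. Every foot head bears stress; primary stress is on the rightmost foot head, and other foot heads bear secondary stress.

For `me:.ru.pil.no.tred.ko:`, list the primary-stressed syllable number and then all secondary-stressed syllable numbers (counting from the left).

Weights: 1 me: H, 2 ru L, 3 pil H, 4 no L, 5 tred H, 6 ko: H.
Parse left to right (heavy = foot alone; LL = one foot; stranded L unfooted): (ˈme:) ru (ˈpil) no (ˈtred) (ˈko:).
Foot heads: 1, 3, 5, 6.
Primary stress on the rightmost head = syllable 6.
Secondary stress on 1, 3, 5: ˌme:.ru.ˌpil.no.ˌtred.ˈko:.

primary 6, secondary 1, 3, 5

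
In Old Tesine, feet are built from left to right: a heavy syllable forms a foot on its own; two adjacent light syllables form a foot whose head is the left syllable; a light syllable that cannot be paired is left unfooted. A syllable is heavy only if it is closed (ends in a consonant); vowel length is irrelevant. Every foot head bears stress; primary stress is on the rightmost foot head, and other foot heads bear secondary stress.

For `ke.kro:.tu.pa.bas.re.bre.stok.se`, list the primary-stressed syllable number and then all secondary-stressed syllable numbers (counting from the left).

primary 8, secondary 1, 3, 5, 6

Weights: 1 ke L, 2 kro: L, 3 tu L, 4 pa L, 5 bas H, 6 re L, 7 bre L, 8 stok H, 9 se L.
Parse left to right (heavy = foot alone; LL = one foot; stranded L unfooted): (ˈke.kro:) (ˈtu.pa) (ˈbas) (ˈre.bre) (ˈstok) se.
Foot heads: 1, 3, 5, 6, 8.
Primary stress on the rightmost head = syllable 8.
Secondary stress on 1, 3, 5, 6: ˌke.kro:.ˌtu.pa.ˌbas.ˌre.bre.ˈstok.se.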